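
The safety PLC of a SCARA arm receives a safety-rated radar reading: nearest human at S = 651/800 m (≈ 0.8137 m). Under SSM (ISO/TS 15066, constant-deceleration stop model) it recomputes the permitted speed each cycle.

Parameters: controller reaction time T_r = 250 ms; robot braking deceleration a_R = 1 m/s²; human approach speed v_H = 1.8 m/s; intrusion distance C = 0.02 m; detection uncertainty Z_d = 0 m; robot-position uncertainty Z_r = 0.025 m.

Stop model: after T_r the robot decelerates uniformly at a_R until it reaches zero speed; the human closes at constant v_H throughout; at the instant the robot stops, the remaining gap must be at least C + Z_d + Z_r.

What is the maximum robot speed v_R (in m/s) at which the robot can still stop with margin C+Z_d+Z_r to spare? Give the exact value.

collect terms ⇒ (1/2)·v_R² + (41/20)·v_R + (-51/160) = 0
  disc = (41/20)² − 4·(1/2)·(-51/160) = 121/25 ; √disc = 11/5
  v_R = (−(41/20) + 11/5) / (2·(1/2)) = 3/20 m/s
check:
braking lasts T_s = (3/20)/1 = 0.1500 s
reaction-phase robot travel = 0.1500·0.2500 = 0.0375 m
braking distance = 0.1500²/(2·1.0000) = 0.0112 m
person approaches 1.8000·(0.2500+0.1500) = 0.7200 m
C+Z_d+Z_r = 0.0200+0.0000+0.0250 = 0.0450 m
sum ≈ 0.0375+0.0112+0.7200+0.0450 ≈ 0.8137 m = S ✓

v_R_max = 3/20 m/s = 0.1500 m/s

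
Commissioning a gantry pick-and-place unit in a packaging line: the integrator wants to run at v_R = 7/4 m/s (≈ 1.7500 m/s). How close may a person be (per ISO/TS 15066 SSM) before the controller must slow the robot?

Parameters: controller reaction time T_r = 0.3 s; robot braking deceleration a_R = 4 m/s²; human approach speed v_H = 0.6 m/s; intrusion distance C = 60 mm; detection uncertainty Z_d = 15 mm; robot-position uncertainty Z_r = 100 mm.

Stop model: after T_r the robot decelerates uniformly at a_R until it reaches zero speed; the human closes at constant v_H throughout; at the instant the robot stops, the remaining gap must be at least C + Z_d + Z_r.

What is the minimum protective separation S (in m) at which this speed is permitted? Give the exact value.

stop time T_s = (7/4)/4 = 0.4375 s
robot covers v_R·T_r = 1.7500·0.3000 = 0.5250 m before braking
braking distance = 1.7500²/(2·4.0000) = 0.3828 m
person approaches 0.6000·(0.3000+0.4375) = 0.4425 m
margins: 0.0600+0.0150+0.1000 = 0.1750 m
S_min ≈ 0.5250+0.3828+0.4425+0.1750  ⇒  S_min = 4881/3200 m

S_min = 4881/3200 m = 1.5253 m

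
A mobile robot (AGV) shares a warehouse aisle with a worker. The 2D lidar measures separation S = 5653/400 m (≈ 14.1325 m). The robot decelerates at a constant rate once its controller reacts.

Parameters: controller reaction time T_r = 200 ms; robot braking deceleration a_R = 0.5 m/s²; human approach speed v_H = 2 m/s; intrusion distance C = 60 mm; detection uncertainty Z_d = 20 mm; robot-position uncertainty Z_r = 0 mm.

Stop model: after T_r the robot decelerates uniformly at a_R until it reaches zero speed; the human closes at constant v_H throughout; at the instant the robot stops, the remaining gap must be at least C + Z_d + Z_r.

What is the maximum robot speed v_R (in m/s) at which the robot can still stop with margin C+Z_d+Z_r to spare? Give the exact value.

v_R_max = 43/20 m/s = 2.1500 m/s

at the boundary: (1)·v² + (21/5)·v + (-5461/400) = 0
  disc = (21/5)² − 4·(1)·(-5461/400) = 289/4 ; √disc = 17/2
  v_R = (−(21/5) + 17/2) / (2·(1)) = 43/20 m/s
check:
braking lasts T_s = (43/20)/(1/2) = 4.3000 s
robot in T_r: 2.1500·0.2000 = 0.4300 m
braking distance = 2.1500²/(2·0.5000) = 4.6225 m
human over T_r+T_s: 2.0000·(0.2000+4.3000) = 9.0000 m
margins: 0.0600+0.0200+0.0000 = 0.0800 m
sum ≈ 0.4300+4.6225+9.0000+0.0800 ≈ 14.1325 m = S ✓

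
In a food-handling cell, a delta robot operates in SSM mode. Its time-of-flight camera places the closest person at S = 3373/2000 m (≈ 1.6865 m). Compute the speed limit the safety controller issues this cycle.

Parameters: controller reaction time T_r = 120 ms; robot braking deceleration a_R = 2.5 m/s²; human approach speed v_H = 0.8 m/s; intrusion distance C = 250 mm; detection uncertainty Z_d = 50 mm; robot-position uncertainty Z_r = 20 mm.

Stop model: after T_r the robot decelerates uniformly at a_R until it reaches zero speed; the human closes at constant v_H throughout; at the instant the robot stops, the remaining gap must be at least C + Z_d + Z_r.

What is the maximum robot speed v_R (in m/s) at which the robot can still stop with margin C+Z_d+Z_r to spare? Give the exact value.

v_R_max = 33/20 m/s = 1.6500 m/s

quadratic (1/5)·v² + (11/25)·v + (-2541/2000) = 0
  disc = (11/25)² − 4·(1/5)·(-2541/2000) = 121/100 ; √disc = 11/10
  v_R = (−(11/25) + 11/10) / (2·(1/5)) = 33/20 m/s
check:
braking lasts T_s = (33/20)/(5/2) = 0.6600 s
robot in T_r: 1.6500·0.1200 = 0.1980 m
robot under decel: 1.6500²/(2·2.5000) = 0.5445 m
person approaches 0.8000·(0.1200+0.6600) = 0.6240 m
residual clearance needed = 0.2500+0.0500+0.0200 = 0.3200 m
sum ≈ 0.1980+0.5445+0.6240+0.3200 ≈ 1.6865 m = S ✓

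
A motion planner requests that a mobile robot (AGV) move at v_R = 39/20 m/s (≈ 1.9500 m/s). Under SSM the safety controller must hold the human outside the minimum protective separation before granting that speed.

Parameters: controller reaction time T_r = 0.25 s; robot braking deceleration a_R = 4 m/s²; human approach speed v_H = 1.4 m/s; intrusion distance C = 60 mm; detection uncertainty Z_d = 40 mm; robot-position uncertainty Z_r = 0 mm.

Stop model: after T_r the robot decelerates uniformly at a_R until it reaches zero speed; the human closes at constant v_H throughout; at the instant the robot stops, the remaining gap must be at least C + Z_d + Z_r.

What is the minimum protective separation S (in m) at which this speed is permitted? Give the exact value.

S_min = 1341/640 m = 2.0953 m

braking lasts T_s = (39/20)/4 = 0.4875 s
robot covers v_R·T_r = 1.9500·0.2500 = 0.4875 m before braking
braking distance = 1.9500²/(2·4.0000) = 0.4753 m
person approaches 1.4000·(0.2500+0.4875) = 1.0325 m
margins: 0.0600+0.0400+0.0000 = 0.1000 m
S_min ≈ 0.4875+0.4753+1.0325+0.1000  ⇒  S_min = 1341/640 m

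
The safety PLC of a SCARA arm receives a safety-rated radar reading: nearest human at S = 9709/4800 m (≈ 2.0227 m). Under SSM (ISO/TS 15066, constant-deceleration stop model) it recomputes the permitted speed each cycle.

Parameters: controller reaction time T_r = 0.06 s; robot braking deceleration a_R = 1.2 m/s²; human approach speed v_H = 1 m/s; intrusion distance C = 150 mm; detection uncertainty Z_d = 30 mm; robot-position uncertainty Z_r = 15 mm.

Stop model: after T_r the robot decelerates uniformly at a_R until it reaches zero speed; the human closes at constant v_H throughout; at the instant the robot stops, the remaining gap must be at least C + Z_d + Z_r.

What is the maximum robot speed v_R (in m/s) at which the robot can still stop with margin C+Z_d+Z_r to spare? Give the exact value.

v_R_max = 5/4 m/s = 1.2500 m/s

quadratic (5/12)·v² + (67/75)·v + (-1697/960) = 0
  disc = (67/75)² − 4·(5/12)·(-1697/960) = 149769/40000 ; √disc = 387/200
  v_R = (−(67/75) + 387/200) / (2·(5/12)) = 5/4 m/s
check:
braking lasts T_s = (5/4)/(6/5) = 1.0417 s
robot covers v_R·T_r = 1.2500·0.0600 = 0.0750 m before braking
robot under decel: 1.2500²/(2·1.2000) = 0.6510 m
human closes 1.0000·1.1017 = 1.1017 m
margins: 0.1500+0.0300+0.0150 = 0.1950 m
sum ≈ 0.0750+0.6510+1.1017+0.1950 ≈ 2.0227 m = S ✓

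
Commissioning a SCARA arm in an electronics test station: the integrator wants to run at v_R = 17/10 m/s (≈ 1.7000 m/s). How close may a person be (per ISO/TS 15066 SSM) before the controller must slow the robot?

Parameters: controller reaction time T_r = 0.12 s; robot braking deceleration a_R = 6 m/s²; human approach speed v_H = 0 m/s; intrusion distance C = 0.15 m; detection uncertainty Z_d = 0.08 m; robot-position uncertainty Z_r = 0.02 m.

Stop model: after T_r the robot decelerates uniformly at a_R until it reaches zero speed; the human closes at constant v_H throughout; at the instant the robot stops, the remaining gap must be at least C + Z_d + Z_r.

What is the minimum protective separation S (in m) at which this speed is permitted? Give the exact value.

stop time T_s = (17/10)/6 = 0.2833 s
robot in T_r: 1.7000·0.1200 = 0.2040 m
robot covers 1.7000·0.2833 − ½·6.0000·0.2833² = 0.2408 m while stopping
human over T_r+T_s: 0.0000·(0.1200+0.2833) = 0.0000 m
C+Z_d+Z_r = 0.1500+0.0800+0.0200 = 0.2500 m
S_min ≈ 0.2040+0.2408+0.0000+0.2500  ⇒  S_min = 4169/6000 m

S_min = 4169/6000 m = 0.6948 m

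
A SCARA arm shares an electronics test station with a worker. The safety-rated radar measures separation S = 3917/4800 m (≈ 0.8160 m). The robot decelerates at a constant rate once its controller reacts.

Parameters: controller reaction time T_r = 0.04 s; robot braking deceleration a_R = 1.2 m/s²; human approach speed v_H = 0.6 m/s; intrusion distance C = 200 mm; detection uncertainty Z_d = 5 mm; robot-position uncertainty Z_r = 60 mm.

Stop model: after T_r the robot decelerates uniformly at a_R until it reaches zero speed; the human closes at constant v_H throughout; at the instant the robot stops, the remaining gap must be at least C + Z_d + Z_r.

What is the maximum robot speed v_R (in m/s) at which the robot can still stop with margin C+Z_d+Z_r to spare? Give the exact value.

at the boundary: (5/12)·v² + (27/50)·v + (-12649/24000) = 0
  disc = (27/50)² − 4·(5/12)·(-12649/24000) = 421201/360000 ; √disc = 649/600
  v_R = (−(27/50) + 649/600) / (2·(5/12)) = 13/20 m/s
check:
stop time T_s = (13/20)/(6/5) = 0.5417 s
robot covers v_R·T_r = 0.6500·0.0400 = 0.0260 m before braking
braking distance = 0.6500²/(2·1.2000) = 0.1760 m
human closes 0.6000·0.5817 = 0.3490 m
margins: 0.2000+0.0050+0.0600 = 0.2650 m
sum ≈ 0.0260+0.1760+0.3490+0.2650 ≈ 0.8160 m = S ✓

v_R_max = 13/20 m/s = 0.6500 m/s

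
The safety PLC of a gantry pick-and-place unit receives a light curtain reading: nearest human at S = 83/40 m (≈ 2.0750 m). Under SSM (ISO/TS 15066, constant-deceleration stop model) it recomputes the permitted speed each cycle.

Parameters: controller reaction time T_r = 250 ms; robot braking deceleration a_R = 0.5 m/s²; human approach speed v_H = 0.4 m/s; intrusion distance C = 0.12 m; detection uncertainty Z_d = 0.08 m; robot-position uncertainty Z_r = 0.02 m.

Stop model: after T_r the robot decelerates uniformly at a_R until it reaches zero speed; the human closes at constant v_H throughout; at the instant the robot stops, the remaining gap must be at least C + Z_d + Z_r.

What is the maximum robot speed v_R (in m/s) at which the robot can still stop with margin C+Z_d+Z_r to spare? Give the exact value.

v_R_max = 9/10 m/s = 0.9000 m/s

collect terms ⇒ (1)·v_R² + (21/20)·v_R + (-351/200) = 0
  disc = (21/20)² − 4·(1)·(-351/200) = 3249/400 ; √disc = 57/20
  v_R = (−(21/20) + 57/20) / (2·(1)) = 9/10 m/s
check:
T_s = v_R/a_R = (9/10)/(1/2) = 1.8000 s
robot covers v_R·T_r = 0.9000·0.2500 = 0.2250 m before braking
braking distance = 0.9000²/(2·0.5000) = 0.8100 m
person approaches 0.4000·(0.2500+1.8000) = 0.8200 m
C+Z_d+Z_r = 0.1200+0.0800+0.0200 = 0.2200 m
sum ≈ 0.2250+0.8100+0.8200+0.2200 ≈ 2.0750 m = S ✓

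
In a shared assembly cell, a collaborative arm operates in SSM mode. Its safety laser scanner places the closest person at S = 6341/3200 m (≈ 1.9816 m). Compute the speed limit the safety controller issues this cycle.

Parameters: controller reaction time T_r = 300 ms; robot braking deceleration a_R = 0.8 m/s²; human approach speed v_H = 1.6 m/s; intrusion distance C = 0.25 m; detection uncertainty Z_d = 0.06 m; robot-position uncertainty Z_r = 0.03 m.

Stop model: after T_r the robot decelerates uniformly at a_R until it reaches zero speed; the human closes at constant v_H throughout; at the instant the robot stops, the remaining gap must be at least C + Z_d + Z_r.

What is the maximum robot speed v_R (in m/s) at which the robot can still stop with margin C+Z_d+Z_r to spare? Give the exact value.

quadratic (5/8)·v² + (23/10)·v + (-3717/3200) = 0
  disc = (23/10)² − 4·(5/8)·(-3717/3200) = 52441/6400 ; √disc = 229/80
  v_R = (−(23/10) + 229/80) / (2·(5/8)) = 9/20 m/s
check:
braking lasts T_s = (9/20)/(4/5) = 0.5625 s
reaction-phase robot travel = 0.4500·0.3000 = 0.1350 m
braking distance = 0.4500²/(2·0.8000) = 0.1266 m
human closes 1.6000·0.8625 = 1.3800 m
C+Z_d+Z_r = 0.2500+0.0600+0.0300 = 0.3400 m
sum ≈ 0.1350+0.1266+1.3800+0.3400 ≈ 1.9816 m = S ✓

v_R_max = 9/20 m/s = 0.4500 m/s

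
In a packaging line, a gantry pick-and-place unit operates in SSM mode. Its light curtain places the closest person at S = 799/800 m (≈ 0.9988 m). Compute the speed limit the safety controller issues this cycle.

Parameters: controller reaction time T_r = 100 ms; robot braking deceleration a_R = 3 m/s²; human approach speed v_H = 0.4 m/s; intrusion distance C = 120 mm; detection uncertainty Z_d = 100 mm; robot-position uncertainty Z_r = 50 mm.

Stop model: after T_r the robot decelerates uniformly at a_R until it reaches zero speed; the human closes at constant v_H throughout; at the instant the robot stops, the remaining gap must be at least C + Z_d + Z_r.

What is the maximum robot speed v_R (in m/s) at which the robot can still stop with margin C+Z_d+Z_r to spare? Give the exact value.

v_R_max = 29/20 m/s = 1.4500 m/s

collect terms ⇒ (1/6)·v_R² + (7/30)·v_R + (-551/800) = 0
  disc = (7/30)² − 4·(1/6)·(-551/800) = 1849/3600 ; √disc = 43/60
  v_R = (−(7/30) + 43/60) / (2·(1/6)) = 29/20 m/s
check:
T_s = v_R/a_R = (29/20)/3 = 0.4833 s
robot in T_r: 1.4500·0.1000 = 0.1450 m
braking distance = 1.4500²/(2·3.0000) = 0.3504 m
human over T_r+T_s: 0.4000·(0.1000+0.4833) = 0.2333 m
margins: 0.1200+0.1000+0.0500 = 0.2700 m
sum ≈ 0.1450+0.3504+0.2333+0.2700 ≈ 0.9988 m = S ✓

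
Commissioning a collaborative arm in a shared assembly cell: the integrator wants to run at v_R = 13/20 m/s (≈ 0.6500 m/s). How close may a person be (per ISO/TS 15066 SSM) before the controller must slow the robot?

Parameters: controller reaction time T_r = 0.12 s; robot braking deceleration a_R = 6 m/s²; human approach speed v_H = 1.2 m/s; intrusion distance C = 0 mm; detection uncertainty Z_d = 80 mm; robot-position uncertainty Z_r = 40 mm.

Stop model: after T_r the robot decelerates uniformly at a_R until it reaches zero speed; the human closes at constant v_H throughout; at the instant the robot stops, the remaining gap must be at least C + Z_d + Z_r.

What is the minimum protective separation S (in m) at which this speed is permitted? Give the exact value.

S_min = 12173/24000 m = 0.5072 m

stop time T_s = (13/20)/6 = 0.1083 s
robot in T_r: 0.6500·0.1200 = 0.0780 m
robot under decel: 0.6500²/(2·6.0000) = 0.0352 m
human over T_r+T_s: 1.2000·(0.1200+0.1083) = 0.2740 m
margins: 0.0000+0.0800+0.0400 = 0.1200 m
S_min ≈ 0.0780+0.0352+0.2740+0.1200  ⇒  S_min = 12173/24000 m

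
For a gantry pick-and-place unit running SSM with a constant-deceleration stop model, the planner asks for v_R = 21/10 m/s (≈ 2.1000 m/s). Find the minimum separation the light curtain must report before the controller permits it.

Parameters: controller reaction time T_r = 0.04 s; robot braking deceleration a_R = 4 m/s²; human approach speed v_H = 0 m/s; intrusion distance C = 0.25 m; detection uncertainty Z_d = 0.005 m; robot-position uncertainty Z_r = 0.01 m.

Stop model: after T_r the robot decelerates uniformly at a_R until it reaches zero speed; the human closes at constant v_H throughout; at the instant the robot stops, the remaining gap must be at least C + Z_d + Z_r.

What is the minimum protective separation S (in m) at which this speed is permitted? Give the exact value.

S_min = 3601/4000 m = 0.9002 m

stop time T_s = (21/10)/4 = 0.5250 s
robot in T_r: 2.1000·0.0400 = 0.0840 m
robot under decel: 2.1000²/(2·4.0000) = 0.5513 m
human over T_r+T_s: 0.0000·(0.0400+0.5250) = 0.0000 m
margins: 0.2500+0.0050+0.0100 = 0.2650 m
S_min ≈ 0.0840+0.5513+0.0000+0.2650  ⇒  S_min = 3601/4000 m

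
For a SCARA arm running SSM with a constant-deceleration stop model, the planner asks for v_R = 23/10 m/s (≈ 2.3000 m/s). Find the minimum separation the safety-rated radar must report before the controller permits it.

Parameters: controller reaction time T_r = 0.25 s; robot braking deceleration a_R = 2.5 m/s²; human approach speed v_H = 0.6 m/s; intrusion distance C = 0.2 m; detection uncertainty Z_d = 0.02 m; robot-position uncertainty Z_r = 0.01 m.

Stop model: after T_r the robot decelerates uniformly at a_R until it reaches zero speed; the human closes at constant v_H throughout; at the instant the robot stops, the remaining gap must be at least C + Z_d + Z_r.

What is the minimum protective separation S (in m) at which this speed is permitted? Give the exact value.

braking lasts T_s = (23/10)/(5/2) = 0.9200 s
reaction-phase robot travel = 2.3000·0.2500 = 0.5750 m
robot covers 2.3000·0.9200 − ½·2.5000·0.9200² = 1.0580 m while stopping
human over T_r+T_s: 0.6000·(0.2500+0.9200) = 0.7020 m
residual clearance needed = 0.2000+0.0200+0.0100 = 0.2300 m
S_min ≈ 0.5750+1.0580+0.7020+0.2300  ⇒  S_min = 513/200 m

S_min = 513/200 m = 2.5650 m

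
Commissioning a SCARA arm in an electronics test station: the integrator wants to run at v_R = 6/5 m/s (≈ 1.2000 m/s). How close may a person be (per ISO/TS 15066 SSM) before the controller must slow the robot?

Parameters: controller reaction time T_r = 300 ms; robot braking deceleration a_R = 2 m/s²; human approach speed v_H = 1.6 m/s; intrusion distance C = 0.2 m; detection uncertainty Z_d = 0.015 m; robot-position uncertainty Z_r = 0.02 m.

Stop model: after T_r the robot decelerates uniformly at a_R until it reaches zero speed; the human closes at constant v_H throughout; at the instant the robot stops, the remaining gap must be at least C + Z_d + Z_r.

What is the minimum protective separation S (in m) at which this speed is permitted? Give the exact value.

S_min = 479/200 m = 2.3950 m

stop time T_s = (6/5)/2 = 0.6000 s
robot in T_r: 1.2000·0.3000 = 0.3600 m
braking distance = 1.2000²/(2·2.0000) = 0.3600 m
person approaches 1.6000·(0.3000+0.6000) = 1.4400 m
residual clearance needed = 0.2000+0.0150+0.0200 = 0.2350 m
S_min ≈ 0.3600+0.3600+1.4400+0.2350  ⇒  S_min = 479/200 m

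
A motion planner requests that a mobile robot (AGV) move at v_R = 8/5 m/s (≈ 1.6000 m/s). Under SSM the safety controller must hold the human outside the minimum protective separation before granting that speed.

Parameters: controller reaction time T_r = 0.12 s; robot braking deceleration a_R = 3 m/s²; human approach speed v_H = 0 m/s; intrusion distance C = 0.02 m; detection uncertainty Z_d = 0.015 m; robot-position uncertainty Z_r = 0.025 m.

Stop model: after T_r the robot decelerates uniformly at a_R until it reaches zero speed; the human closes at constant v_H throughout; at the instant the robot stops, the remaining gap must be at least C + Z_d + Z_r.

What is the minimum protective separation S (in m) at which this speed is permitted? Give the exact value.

S_min = 509/750 m = 0.6787 m

T_s = v_R/a_R = (8/5)/3 = 0.5333 s
robot covers v_R·T_r = 1.6000·0.1200 = 0.1920 m before braking
robot covers 1.6000·0.5333 − ½·3.0000·0.5333² = 0.4267 m while stopping
human over T_r+T_s: 0.0000·(0.1200+0.5333) = 0.0000 m
residual clearance needed = 0.0200+0.0150+0.0250 = 0.0600 m
S_min ≈ 0.1920+0.4267+0.0000+0.0600  ⇒  S_min = 509/750 m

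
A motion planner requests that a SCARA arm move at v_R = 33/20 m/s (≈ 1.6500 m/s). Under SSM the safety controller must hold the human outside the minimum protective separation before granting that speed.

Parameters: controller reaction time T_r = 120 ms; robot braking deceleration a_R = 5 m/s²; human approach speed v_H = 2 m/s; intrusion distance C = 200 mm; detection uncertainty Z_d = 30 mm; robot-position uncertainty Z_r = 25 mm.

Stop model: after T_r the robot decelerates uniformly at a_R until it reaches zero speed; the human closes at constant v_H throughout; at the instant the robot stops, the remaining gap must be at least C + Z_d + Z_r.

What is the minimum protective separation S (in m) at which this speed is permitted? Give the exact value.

stop time T_s = (33/20)/5 = 0.3300 s
reaction-phase robot travel = 1.6500·0.1200 = 0.1980 m
robot covers 1.6500·0.3300 − ½·5.0000·0.3300² = 0.2722 m while stopping
person approaches 2.0000·(0.1200+0.3300) = 0.9000 m
C+Z_d+Z_r = 0.2000+0.0300+0.0250 = 0.2550 m
S_min ≈ 0.1980+0.2722+0.9000+0.2550  ⇒  S_min = 6501/4000 m

S_min = 6501/4000 m = 1.6253 m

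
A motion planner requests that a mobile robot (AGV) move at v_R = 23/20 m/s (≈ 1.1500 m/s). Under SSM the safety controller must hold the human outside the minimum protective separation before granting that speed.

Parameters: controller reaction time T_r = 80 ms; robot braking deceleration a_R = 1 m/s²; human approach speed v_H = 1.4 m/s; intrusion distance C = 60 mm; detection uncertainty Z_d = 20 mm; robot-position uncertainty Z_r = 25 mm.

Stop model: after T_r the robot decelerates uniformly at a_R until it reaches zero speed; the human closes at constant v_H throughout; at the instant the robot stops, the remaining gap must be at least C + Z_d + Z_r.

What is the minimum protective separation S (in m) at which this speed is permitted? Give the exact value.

S_min = 10321/4000 m = 2.5802 m

T_s = v_R/a_R = (23/20)/1 = 1.1500 s
reaction-phase robot travel = 1.1500·0.0800 = 0.0920 m
robot under decel: 1.1500²/(2·1.0000) = 0.6613 m
human over T_r+T_s: 1.4000·(0.0800+1.1500) = 1.7220 m
margins: 0.0600+0.0200+0.0250 = 0.1050 m
S_min ≈ 0.0920+0.6613+1.7220+0.1050  ⇒  S_min = 10321/4000 m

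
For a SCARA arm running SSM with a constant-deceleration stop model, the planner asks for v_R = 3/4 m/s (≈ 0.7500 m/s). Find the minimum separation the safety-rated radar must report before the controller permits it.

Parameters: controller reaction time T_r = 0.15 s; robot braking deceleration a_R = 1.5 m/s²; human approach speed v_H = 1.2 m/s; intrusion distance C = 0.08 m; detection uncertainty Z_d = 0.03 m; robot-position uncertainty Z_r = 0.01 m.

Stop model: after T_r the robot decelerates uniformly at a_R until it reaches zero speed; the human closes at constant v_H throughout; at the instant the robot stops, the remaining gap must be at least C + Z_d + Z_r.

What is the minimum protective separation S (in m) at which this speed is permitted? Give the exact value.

stop time T_s = (3/4)/(3/2) = 0.5000 s
robot in T_r: 0.7500·0.1500 = 0.1125 m
braking distance = 0.7500²/(2·1.5000) = 0.1875 m
human over T_r+T_s: 1.2000·(0.1500+0.5000) = 0.7800 m
residual clearance needed = 0.0800+0.0300+0.0100 = 0.1200 m
S_min ≈ 0.1125+0.1875+0.7800+0.1200  ⇒  S_min = 6/5 m

S_min = 6/5 m = 1.2000 m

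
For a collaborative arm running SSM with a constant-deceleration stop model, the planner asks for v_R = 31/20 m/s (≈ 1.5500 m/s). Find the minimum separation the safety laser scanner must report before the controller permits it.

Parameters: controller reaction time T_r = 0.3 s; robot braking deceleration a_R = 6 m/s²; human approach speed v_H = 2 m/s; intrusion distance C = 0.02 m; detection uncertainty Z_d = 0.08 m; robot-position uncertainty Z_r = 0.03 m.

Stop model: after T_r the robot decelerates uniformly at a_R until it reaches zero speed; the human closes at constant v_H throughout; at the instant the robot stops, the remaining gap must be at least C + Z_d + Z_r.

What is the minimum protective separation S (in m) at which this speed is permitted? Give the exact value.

braking lasts T_s = (31/20)/6 = 0.2583 s
robot covers v_R·T_r = 1.5500·0.3000 = 0.4650 m before braking
braking distance = 1.5500²/(2·6.0000) = 0.2002 m
person approaches 2.0000·(0.3000+0.2583) = 1.1167 m
margins: 0.0200+0.0800+0.0300 = 0.1300 m
S_min ≈ 0.4650+0.2002+1.1167+0.1300  ⇒  S_min = 3059/1600 m

S_min = 3059/1600 m = 1.9119 m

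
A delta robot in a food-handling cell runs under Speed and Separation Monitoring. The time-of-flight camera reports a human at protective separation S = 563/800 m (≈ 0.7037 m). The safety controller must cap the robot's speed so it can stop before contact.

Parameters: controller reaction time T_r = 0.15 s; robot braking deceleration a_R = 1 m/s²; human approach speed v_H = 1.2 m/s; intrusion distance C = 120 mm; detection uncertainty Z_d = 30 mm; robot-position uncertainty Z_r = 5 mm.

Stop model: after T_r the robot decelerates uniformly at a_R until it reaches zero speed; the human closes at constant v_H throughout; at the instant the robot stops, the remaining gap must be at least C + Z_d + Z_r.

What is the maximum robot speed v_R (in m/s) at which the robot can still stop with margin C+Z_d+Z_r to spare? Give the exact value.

collect terms ⇒ (1/2)·v_R² + (27/20)·v_R + (-59/160) = 0
  disc = (27/20)² − 4·(1/2)·(-59/160) = 64/25 ; √disc = 8/5
  v_R = (−(27/20) + 8/5) / (2·(1/2)) = 1/4 m/s
check:
T_s = v_R/a_R = (1/4)/1 = 0.2500 s
robot in T_r: 0.2500·0.1500 = 0.0375 m
robot covers 0.2500·0.2500 − ½·1.0000·0.2500² = 0.0312 m while stopping
human over T_r+T_s: 1.2000·(0.1500+0.2500) = 0.4800 m
residual clearance needed = 0.1200+0.0300+0.0050 = 0.1550 m
sum ≈ 0.0375+0.0312+0.4800+0.1550 ≈ 0.7037 m = S ✓

v_R_max = 1/4 m/s = 0.2500 m/s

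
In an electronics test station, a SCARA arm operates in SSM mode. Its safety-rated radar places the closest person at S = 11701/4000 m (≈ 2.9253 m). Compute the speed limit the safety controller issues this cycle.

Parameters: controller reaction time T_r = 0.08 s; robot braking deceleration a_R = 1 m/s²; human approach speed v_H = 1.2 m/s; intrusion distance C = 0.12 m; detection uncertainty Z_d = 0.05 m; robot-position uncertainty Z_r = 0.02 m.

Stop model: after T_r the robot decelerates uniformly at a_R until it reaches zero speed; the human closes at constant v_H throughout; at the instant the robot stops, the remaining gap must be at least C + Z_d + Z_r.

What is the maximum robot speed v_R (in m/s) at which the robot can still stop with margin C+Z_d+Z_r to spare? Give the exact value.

v_R_max = 27/20 m/s = 1.3500 m/s

at the boundary: (1/2)·v² + (32/25)·v + (-10557/4000) = 0
  disc = (32/25)² − 4·(1/2)·(-10557/4000) = 69169/10000 ; √disc = 263/100
  v_R = (−(32/25) + 263/100) / (2·(1/2)) = 27/20 m/s
check:
T_s = v_R/a_R = (27/20)/1 = 1.3500 s
reaction-phase robot travel = 1.3500·0.0800 = 0.1080 m
braking distance = 1.3500²/(2·1.0000) = 0.9113 m
human over T_r+T_s: 1.2000·(0.0800+1.3500) = 1.7160 m
residual clearance needed = 0.1200+0.0500+0.0200 = 0.1900 m
sum ≈ 0.1080+0.9113+1.7160+0.1900 ≈ 2.9253 m = S ✓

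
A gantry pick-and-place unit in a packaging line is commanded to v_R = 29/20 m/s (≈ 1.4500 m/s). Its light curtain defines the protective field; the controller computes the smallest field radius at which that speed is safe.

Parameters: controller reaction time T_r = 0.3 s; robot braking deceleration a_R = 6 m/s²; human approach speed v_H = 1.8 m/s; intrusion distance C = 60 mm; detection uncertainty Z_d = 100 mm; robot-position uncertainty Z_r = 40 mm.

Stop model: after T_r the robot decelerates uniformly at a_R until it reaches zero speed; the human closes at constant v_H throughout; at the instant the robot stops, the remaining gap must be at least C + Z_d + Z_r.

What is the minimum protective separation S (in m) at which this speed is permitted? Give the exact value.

T_s = v_R/a_R = (29/20)/6 = 0.2417 s
reaction-phase robot travel = 1.4500·0.3000 = 0.4350 m
robot covers 1.4500·0.2417 − ½·6.0000·0.2417² = 0.1752 m while stopping
human over T_r+T_s: 1.8000·(0.3000+0.2417) = 0.9750 m
C+Z_d+Z_r = 0.0600+0.1000+0.0400 = 0.2000 m
S_min ≈ 0.4350+0.1752+0.9750+0.2000  ⇒  S_min = 8569/4800 m

S_min = 8569/4800 m = 1.7852 m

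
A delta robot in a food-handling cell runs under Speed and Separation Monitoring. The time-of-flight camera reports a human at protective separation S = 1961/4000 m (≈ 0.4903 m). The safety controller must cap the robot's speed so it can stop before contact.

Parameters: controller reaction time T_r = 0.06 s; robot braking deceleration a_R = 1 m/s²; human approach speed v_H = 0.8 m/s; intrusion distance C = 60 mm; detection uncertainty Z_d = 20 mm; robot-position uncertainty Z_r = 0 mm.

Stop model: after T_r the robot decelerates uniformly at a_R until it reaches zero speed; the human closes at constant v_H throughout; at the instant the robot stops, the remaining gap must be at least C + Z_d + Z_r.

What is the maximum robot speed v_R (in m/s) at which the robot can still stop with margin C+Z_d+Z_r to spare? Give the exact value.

at the boundary: (1/2)·v² + (43/50)·v + (-1449/4000) = 0
  disc = (43/50)² − 4·(1/2)·(-1449/4000) = 14641/10000 ; √disc = 121/100
  v_R = (−(43/50) + 121/100) / (2·(1/2)) = 7/20 m/s
check:
braking lasts T_s = (7/20)/1 = 0.3500 s
reaction-phase robot travel = 0.3500·0.0600 = 0.0210 m
braking distance = 0.3500²/(2·1.0000) = 0.0612 m
person approaches 0.8000·(0.0600+0.3500) = 0.3280 m
C+Z_d+Z_r = 0.0600+0.0200+0.0000 = 0.0800 m
sum ≈ 0.0210+0.0612+0.3280+0.0800 ≈ 0.4903 m = S ✓

v_R_max = 7/20 m/s = 0.3500 m/s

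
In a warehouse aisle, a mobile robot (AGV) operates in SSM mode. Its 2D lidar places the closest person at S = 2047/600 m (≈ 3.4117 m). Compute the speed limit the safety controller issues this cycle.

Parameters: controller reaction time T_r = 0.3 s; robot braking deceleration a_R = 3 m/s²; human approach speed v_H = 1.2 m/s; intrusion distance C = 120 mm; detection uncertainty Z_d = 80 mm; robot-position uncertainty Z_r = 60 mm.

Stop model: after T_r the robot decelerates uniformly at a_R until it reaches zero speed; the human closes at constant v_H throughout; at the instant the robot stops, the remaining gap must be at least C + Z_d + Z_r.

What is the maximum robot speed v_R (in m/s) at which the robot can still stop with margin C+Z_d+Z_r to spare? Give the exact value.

v_R_max = 5/2 m/s = 2.5000 m/s

at the boundary: (1/6)·v² + (7/10)·v + (-67/24) = 0
  disc = (7/10)² − 4·(1/6)·(-67/24) = 529/225 ; √disc = 23/15
  v_R = (−(7/10) + 23/15) / (2·(1/6)) = 5/2 m/s
check:
T_s = v_R/a_R = (5/2)/3 = 0.8333 s
reaction-phase robot travel = 2.5000·0.3000 = 0.7500 m
robot covers 2.5000·0.8333 − ½·3.0000·0.8333² = 1.0417 m while stopping
human over T_r+T_s: 1.2000·(0.3000+0.8333) = 1.3600 m
margins: 0.1200+0.0800+0.0600 = 0.2600 m
sum ≈ 0.7500+1.0417+1.3600+0.2600 ≈ 3.4117 m = S ✓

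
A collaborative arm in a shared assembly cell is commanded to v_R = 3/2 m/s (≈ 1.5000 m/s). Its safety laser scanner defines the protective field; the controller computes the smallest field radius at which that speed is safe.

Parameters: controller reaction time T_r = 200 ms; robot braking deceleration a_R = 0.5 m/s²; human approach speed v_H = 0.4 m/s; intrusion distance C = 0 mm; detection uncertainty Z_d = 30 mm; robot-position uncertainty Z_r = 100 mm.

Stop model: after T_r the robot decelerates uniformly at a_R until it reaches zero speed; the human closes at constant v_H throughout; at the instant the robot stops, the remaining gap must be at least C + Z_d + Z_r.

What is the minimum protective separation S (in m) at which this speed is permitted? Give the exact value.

stop time T_s = (3/2)/(1/2) = 3.0000 s
robot in T_r: 1.5000·0.2000 = 0.3000 m
robot under decel: 1.5000²/(2·0.5000) = 2.2500 m
human closes 0.4000·3.2000 = 1.2800 m
C+Z_d+Z_r = 0.0000+0.0300+0.1000 = 0.1300 m
S_min ≈ 0.3000+2.2500+1.2800+0.1300  ⇒  S_min = 99/25 m

S_min = 99/25 m = 3.9600 m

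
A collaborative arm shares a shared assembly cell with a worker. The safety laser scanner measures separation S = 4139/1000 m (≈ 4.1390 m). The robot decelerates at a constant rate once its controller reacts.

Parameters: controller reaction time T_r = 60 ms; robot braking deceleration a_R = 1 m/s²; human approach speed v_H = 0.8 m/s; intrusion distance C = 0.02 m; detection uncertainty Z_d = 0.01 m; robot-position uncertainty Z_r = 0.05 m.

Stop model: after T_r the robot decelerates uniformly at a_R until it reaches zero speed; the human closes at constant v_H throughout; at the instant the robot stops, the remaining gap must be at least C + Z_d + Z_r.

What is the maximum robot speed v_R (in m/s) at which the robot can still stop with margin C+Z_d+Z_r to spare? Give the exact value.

v_R_max = 21/10 m/s = 2.1000 m/s

at the boundary: (1/2)·v² + (43/50)·v + (-4011/1000) = 0
  disc = (43/50)² − 4·(1/2)·(-4011/1000) = 5476/625 ; √disc = 74/25
  v_R = (−(43/50) + 74/25) / (2·(1/2)) = 21/10 m/s
check:
braking lasts T_s = (21/10)/1 = 2.1000 s
reaction-phase robot travel = 2.1000·0.0600 = 0.1260 m
braking distance = 2.1000²/(2·1.0000) = 2.2050 m
human over T_r+T_s: 0.8000·(0.0600+2.1000) = 1.7280 m
C+Z_d+Z_r = 0.0200+0.0100+0.0500 = 0.0800 m
sum ≈ 0.1260+2.2050+1.7280+0.0800 ≈ 4.1390 m = S ✓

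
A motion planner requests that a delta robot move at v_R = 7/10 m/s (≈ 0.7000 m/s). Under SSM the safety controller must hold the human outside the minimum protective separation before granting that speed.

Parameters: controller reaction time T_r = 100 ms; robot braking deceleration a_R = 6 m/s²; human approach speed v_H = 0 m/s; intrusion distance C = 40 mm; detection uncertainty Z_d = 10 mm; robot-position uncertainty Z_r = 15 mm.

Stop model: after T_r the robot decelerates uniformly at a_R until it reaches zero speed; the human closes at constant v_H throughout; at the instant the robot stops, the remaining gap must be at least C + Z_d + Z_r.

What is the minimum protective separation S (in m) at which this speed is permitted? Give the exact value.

stop time T_s = (7/10)/6 = 0.1167 s
robot in T_r: 0.7000·0.1000 = 0.0700 m
robot covers 0.7000·0.1167 − ½·6.0000·0.1167² = 0.0408 m while stopping
human over T_r+T_s: 0.0000·(0.1000+0.1167) = 0.0000 m
residual clearance needed = 0.0400+0.0100+0.0150 = 0.0650 m
S_min ≈ 0.0700+0.0408+0.0000+0.0650  ⇒  S_min = 211/1200 m

S_min = 211/1200 m = 0.1758 m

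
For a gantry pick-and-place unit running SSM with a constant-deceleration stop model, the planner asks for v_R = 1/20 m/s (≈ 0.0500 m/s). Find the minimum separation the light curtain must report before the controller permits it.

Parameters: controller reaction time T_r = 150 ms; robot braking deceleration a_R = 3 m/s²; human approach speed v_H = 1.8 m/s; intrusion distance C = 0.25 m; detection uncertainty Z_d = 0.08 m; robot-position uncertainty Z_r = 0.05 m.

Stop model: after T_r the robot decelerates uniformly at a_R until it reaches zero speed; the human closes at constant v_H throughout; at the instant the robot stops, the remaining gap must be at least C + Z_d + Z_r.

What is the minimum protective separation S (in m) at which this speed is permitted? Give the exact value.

S_min = 1651/2400 m = 0.6879 m

T_s = v_R/a_R = (1/20)/3 = 0.0167 s
robot covers v_R·T_r = 0.0500·0.1500 = 0.0075 m before braking
robot under decel: 0.0500²/(2·3.0000) = 0.0004 m
person approaches 1.8000·(0.1500+0.0167) = 0.3000 m
residual clearance needed = 0.2500+0.0800+0.0500 = 0.3800 m
S_min ≈ 0.0075+0.0004+0.3000+0.3800  ⇒  S_min = 1651/2400 m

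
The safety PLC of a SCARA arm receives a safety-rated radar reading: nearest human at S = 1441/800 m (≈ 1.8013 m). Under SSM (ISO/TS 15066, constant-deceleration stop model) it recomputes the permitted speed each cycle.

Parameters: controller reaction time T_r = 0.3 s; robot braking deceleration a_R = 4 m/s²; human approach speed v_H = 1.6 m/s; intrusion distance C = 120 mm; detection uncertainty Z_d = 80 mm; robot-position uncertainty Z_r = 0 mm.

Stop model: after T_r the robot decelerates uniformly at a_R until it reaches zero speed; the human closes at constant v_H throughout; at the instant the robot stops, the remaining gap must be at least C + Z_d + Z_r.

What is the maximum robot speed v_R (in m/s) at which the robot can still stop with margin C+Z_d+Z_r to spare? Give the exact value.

quadratic (1/8)·v² + (7/10)·v + (-897/800) = 0
  disc = (7/10)² − 4·(1/8)·(-897/800) = 1681/1600 ; √disc = 41/40
  v_R = (−(7/10) + 41/40) / (2·(1/8)) = 13/10 m/s
check:
T_s = v_R/a_R = (13/10)/4 = 0.3250 s
robot in T_r: 1.3000·0.3000 = 0.3900 m
braking distance = 1.3000²/(2·4.0000) = 0.2112 m
human closes 1.6000·0.6250 = 1.0000 m
C+Z_d+Z_r = 0.1200+0.0800+0.0000 = 0.2000 m
sum ≈ 0.3900+0.2112+1.0000+0.2000 ≈ 1.8013 m = S ✓

v_R_max = 13/10 m/s = 1.3000 m/s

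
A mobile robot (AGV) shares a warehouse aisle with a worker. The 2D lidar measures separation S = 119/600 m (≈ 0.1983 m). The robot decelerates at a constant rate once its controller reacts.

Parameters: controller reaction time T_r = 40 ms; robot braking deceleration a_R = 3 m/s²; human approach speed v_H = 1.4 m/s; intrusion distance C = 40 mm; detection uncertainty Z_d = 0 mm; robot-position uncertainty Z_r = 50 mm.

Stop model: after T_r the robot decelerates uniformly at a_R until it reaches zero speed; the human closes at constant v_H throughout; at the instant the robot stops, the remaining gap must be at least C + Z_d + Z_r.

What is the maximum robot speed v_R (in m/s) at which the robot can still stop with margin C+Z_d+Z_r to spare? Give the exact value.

v_R_max = 1/10 m/s = 0.1000 m/s

collect terms ⇒ (1/6)·v_R² + (38/75)·v_R + (-157/3000) = 0
  disc = (38/75)² − 4·(1/6)·(-157/3000) = 729/2500 ; √disc = 27/50
  v_R = (−(38/75) + 27/50) / (2·(1/6)) = 1/10 m/s
check:
braking lasts T_s = (1/10)/3 = 0.0333 s
reaction-phase robot travel = 0.1000·0.0400 = 0.0040 m
robot under decel: 0.1000²/(2·3.0000) = 0.0017 m
person approaches 1.4000·(0.0400+0.0333) = 0.1027 m
residual clearance needed = 0.0400+0.0000+0.0500 = 0.0900 m
sum ≈ 0.0040+0.0017+0.1027+0.0900 ≈ 0.1983 m = S ✓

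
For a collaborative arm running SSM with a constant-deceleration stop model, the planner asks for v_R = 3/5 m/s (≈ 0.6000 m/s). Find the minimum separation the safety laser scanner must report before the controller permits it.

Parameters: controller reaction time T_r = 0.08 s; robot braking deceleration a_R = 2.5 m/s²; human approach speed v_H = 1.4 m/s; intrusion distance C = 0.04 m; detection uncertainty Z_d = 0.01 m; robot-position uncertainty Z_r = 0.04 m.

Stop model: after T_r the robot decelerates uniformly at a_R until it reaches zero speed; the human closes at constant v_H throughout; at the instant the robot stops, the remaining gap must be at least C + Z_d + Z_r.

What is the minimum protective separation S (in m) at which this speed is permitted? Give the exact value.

braking lasts T_s = (3/5)/(5/2) = 0.2400 s
reaction-phase robot travel = 0.6000·0.0800 = 0.0480 m
braking distance = 0.6000²/(2·2.5000) = 0.0720 m
human over T_r+T_s: 1.4000·(0.0800+0.2400) = 0.4480 m
C+Z_d+Z_r = 0.0400+0.0100+0.0400 = 0.0900 m
S_min ≈ 0.0480+0.0720+0.4480+0.0900  ⇒  S_min = 329/500 m

S_min = 329/500 m = 0.6580 m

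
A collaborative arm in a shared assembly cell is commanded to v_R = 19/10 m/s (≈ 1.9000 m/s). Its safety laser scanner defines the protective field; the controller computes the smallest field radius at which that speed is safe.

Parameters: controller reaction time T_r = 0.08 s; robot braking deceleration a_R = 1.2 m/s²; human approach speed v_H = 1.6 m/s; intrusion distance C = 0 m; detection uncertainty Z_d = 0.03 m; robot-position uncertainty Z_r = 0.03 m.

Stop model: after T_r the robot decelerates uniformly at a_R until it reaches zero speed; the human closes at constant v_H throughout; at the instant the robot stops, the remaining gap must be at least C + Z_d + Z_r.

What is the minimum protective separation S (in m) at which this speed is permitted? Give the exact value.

S_min = 1751/400 m = 4.3775 m

T_s = v_R/a_R = (19/10)/(6/5) = 1.5833 s
robot in T_r: 1.9000·0.0800 = 0.1520 m
braking distance = 1.9000²/(2·1.2000) = 1.5042 m
human over T_r+T_s: 1.6000·(0.0800+1.5833) = 2.6613 m
margins: 0.0000+0.0300+0.0300 = 0.0600 m
S_min ≈ 0.1520+1.5042+2.6613+0.0600  ⇒  S_min = 1751/400 m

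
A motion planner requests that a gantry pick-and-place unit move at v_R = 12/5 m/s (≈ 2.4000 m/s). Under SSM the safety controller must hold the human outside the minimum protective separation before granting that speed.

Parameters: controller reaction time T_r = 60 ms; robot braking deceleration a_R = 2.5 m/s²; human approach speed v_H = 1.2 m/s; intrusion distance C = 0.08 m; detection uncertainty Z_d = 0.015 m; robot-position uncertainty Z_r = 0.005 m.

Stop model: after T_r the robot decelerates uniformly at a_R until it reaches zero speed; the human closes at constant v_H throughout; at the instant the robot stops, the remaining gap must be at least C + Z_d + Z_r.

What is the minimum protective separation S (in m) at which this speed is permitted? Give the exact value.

T_s = v_R/a_R = (12/5)/(5/2) = 0.9600 s
robot in T_r: 2.4000·0.0600 = 0.1440 m
braking distance = 2.4000²/(2·2.5000) = 1.1520 m
human closes 1.2000·1.0200 = 1.2240 m
C+Z_d+Z_r = 0.0800+0.0150+0.0050 = 0.1000 m
S_min ≈ 0.1440+1.1520+1.2240+0.1000  ⇒  S_min = 131/50 m

S_min = 131/50 m = 2.6200 m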